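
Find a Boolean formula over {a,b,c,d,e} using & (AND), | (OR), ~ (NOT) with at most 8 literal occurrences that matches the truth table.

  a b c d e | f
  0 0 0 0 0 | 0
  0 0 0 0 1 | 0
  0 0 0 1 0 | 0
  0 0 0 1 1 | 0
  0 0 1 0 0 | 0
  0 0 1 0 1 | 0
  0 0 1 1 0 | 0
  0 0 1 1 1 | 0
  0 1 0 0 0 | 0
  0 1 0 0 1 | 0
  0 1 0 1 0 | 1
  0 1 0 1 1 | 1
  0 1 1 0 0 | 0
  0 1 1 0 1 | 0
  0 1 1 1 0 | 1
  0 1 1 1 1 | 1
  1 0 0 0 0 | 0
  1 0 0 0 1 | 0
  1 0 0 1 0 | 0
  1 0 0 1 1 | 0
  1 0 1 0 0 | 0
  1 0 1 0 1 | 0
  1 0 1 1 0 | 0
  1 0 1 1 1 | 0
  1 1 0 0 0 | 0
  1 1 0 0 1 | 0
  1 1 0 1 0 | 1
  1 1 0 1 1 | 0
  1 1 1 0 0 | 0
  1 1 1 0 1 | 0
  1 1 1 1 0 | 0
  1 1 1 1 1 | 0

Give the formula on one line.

  ~a = 11111111111111110000000000000000
  ~e = 10101010101010101010101010101010
  (~a | ~e) = 11111111111111111010101010101010
  ~c = 11110000111100001111000011110000
  (~a | ~c) = 11111111111111111111000011110000
  ((~a | ~c) & b) = 00000000111111110000000011110000
  ((~a | ~e) & ((~a | ~c) & b)) = 00000000111111110000000010100000
  (((~a | ~e) & ((~a | ~c) & b)) & d) = 00000000001100110000000000100000

(((~a | ~e) & ((~a | ~c) & b)) & d)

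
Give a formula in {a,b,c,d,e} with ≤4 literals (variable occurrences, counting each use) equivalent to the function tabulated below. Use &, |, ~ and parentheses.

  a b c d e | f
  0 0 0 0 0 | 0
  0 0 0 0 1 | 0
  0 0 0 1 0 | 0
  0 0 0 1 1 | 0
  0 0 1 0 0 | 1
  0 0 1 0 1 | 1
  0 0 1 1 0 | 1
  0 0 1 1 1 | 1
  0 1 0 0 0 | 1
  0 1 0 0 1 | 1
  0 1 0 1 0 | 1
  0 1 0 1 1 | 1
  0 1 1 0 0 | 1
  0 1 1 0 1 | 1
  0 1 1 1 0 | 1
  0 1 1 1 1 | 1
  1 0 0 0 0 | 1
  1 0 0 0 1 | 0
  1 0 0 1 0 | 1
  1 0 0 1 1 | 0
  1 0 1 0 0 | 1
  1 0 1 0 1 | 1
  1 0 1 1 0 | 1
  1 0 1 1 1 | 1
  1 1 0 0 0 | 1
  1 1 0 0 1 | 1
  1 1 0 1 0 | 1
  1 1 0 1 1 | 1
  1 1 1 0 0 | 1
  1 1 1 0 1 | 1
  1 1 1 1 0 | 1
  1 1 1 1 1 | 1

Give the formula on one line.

  ~e = 10101010101010101010101010101010
  (~e & a) = 00000000000000001010101010101010
  ((~e & a) | b) = 00000000111111111010101011111111
  (c | ((~e & a) | b)) = 00001111111111111010111111111111

(c | ((~e & a) | b))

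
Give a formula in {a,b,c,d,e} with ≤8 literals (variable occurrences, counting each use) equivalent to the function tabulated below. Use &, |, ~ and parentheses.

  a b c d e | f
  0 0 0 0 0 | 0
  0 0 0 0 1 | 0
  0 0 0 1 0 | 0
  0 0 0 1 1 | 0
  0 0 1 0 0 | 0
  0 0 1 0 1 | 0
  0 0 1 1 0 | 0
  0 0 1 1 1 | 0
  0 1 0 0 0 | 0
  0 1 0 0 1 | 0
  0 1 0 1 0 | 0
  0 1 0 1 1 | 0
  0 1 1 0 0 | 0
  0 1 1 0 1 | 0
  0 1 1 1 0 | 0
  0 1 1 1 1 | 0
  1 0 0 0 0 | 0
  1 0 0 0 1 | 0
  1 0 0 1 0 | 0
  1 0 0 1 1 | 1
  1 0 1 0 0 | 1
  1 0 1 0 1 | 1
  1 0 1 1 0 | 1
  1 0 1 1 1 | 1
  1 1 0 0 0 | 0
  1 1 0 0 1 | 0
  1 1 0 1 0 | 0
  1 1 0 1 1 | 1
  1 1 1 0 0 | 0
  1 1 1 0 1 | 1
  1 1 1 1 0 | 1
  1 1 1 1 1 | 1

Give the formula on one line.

  (e | c) = 01011111010111110101111101011111
  ~b = 11111111000000001111111100000000
  (e | ~b) = 11111111010101011111111101010101
  (c & (e | ~b)) = 00001111000001010000111100000101
  ((c & (e | ~b)) | d) = 00111111001101110011111100110111
  ((e | c) & ((c & (e | ~b)) | d)) = 00011111000101110001111100010111
  (a & ((e | c) & ((c & (e | ~b)) | d))) = 00000000000000000001111100010111

(a & ((e | c) & ((c & (e | ~b)) | d)))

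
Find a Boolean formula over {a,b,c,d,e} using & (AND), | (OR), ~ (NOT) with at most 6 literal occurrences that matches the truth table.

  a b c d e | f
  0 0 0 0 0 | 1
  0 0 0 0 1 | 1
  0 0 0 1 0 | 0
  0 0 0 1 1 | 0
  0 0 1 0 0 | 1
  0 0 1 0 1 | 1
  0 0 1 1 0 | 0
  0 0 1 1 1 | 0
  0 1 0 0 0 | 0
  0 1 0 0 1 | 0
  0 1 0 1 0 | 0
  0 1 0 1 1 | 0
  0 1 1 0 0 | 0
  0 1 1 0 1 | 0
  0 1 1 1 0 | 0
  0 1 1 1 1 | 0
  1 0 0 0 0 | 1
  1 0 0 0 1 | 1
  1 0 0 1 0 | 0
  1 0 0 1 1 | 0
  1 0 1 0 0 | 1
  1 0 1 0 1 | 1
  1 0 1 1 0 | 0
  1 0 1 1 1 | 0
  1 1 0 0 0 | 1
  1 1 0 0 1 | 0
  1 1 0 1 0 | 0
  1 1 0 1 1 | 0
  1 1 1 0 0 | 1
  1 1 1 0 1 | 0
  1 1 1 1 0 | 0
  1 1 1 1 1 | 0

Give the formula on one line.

((((~d & a) & (a & ~e)) | ~b) & ~d)

  ~d = 11001100110011001100110011001100
  (~d & a) = 00000000000000001100110011001100
  ~e = 10101010101010101010101010101010
  (a & ~e) = 00000000000000001010101010101010
  ((~d & a) & (a & ~e)) = 00000000000000001000100010001000
  ~b = 11111111000000001111111100000000
  (((~d & a) & (a & ~e)) | ~b) = 11111111000000001111111110001000
  ((((~d & a) & (a & ~e)) | ~b) & ~d) = 11001100000000001100110010001000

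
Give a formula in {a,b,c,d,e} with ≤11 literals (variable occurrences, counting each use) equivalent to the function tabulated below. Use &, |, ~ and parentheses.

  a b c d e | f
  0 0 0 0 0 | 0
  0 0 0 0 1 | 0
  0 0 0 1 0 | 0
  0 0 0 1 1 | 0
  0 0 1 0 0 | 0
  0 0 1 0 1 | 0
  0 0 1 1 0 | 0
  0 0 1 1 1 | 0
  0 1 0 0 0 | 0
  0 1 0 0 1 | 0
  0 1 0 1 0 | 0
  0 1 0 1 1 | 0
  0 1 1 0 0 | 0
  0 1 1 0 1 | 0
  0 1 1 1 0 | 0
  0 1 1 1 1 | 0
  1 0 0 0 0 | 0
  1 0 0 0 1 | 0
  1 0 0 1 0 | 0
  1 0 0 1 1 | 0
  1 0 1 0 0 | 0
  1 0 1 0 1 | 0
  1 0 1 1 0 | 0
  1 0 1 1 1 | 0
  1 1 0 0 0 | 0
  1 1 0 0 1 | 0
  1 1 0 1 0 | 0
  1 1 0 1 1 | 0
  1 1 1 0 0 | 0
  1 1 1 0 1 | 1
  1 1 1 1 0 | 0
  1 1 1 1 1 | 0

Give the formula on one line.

  (c & e) = 00000101000001010000010100000101
  ~d = 11001100110011001100110011001100
  ~a = 11111111111111110000000000000000
  (e | b) = 01010101111111110101010111111111
  (~a | (e | b)) = 11111111111111110101010111111111
  (~d & (~a | (e | b))) = 11001100110011000100010011001100
  ((c & e) & (~d & (~a | (e | b)))) = 00000100000001000000010000000100
  (a & e) = 00000000000000000101010101010101
  (((c & e) & (~d & (~a | (e | b)))) & (a & e)) = 00000000000000000000010000000100
  (b & (((c & e) & (~d & (~a | (e | b)))) & (a & e))) = 00000000000000000000000000000100

(b & (((c & e) & (~d & (~a | (e | b)))) & (a & e)))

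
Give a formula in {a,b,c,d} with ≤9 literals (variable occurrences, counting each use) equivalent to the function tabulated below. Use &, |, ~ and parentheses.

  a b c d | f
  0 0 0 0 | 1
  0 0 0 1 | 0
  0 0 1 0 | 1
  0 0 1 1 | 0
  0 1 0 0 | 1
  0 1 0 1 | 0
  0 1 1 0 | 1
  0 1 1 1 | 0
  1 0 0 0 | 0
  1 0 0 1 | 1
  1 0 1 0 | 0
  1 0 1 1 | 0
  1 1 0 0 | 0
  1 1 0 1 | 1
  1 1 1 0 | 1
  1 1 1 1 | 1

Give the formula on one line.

  ~a = 1111111100000000
  ~c = 1100110011001100
  (d & ~c) = 0100010001000100
  (~a | (d & ~c)) = 1111111101000100
  (b & c) = 0000001100000011
  ((~a | (d & ~c)) | (b & c)) = 1111111101000111
  ~d = 1010101010101010
  (~d | a) = 1010101011111111
  (((~a | (d & ~c)) | (b & c)) & (~d | a)) = 1010101001000111

(((~a | (d & ~c)) | (b & c)) & (~d | a))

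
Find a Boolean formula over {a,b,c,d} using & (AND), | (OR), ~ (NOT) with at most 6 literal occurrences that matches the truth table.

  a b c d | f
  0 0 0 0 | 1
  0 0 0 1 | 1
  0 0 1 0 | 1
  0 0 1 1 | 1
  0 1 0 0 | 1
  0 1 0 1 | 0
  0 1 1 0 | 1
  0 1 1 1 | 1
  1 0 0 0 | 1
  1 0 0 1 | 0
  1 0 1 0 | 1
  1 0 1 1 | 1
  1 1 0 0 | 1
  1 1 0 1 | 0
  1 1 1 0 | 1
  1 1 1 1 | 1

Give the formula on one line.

  ~c = 1100110011001100
  ~d = 1010101010101010
  (~c & ~d) = 1000100010001000
  ~b = 1111000011110000
  ~a = 1111111100000000
  (~b & ~a) = 1111000000000000
  ((~b & ~a) | c) = 1111001100110011
  ((~c & ~d) | ((~b & ~a) | c)) = 1111101110111011

((~c & ~d) | ((~b & ~a) | c))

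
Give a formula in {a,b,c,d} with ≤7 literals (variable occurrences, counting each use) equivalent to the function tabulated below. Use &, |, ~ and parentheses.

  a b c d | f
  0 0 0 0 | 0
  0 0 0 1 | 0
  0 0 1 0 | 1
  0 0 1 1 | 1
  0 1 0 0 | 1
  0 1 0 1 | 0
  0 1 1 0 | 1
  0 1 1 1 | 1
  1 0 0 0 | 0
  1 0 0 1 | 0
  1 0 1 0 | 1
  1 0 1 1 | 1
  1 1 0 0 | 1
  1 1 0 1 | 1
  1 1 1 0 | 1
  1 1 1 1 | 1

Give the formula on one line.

(((~d | a) & b) | c)

  ~d = 1010101010101010
  (~d | a) = 1010101011111111
  ((~d | a) & b) = 0000101000001111
  (((~d | a) & b) | c) = 0011101100111111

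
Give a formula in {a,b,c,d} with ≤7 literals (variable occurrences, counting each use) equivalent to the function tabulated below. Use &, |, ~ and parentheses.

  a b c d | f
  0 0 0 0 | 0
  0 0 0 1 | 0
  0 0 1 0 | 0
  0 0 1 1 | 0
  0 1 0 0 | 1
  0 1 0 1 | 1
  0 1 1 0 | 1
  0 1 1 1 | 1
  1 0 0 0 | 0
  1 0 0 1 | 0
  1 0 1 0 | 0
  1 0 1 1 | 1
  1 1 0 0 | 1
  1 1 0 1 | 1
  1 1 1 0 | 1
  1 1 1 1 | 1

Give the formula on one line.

  (b | a) = 0000111111111111
  ((b | a) & c) = 0000001100110011
  (((b | a) & c) | b) = 0000111100111111
  ~b = 1111000011110000
  ((((b | a) & c) | b) & ~b) = 0000000000110000
  (((((b | a) & c) | b) & ~b) & d) = 0000000000010000
  ((((((b | a) & c) | b) & ~b) & d) | b) = 0000111100011111

((((((b | a) & c) | b) & ~b) & d) | b)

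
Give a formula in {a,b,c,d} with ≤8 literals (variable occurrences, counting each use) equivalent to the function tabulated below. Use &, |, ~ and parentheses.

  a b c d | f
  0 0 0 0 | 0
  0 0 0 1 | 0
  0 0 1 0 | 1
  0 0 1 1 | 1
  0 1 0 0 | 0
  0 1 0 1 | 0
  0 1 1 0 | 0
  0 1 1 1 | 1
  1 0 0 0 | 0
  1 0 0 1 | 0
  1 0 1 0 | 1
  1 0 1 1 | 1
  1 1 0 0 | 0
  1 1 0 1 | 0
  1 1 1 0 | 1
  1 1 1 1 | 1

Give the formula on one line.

((~a & (c & ~b)) | (c & (d | a)))

  ~a = 1111111100000000
  ~b = 1111000011110000
  (c & ~b) = 0011000000110000
  (~a & (c & ~b)) = 0011000000000000
  (d | a) = 0101010111111111
  (c & (d | a)) = 0001000100110011
  ((~a & (c & ~b)) | (c & (d | a))) = 0011000100110011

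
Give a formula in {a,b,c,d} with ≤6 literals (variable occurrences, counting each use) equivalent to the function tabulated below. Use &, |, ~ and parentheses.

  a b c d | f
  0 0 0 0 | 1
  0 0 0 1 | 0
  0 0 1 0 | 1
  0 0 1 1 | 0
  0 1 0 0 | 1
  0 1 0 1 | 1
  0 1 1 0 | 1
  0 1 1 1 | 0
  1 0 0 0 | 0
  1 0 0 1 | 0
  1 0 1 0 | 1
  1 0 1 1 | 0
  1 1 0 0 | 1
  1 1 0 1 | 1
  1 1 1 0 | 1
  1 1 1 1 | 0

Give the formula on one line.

((b & ~c) | ((~a | c) & ~d))

  ~c = 1100110011001100
  (b & ~c) = 0000110000001100
  ~a = 1111111100000000
  (~a | c) = 1111111100110011
  ~d = 1010101010101010
  ((~a | c) & ~d) = 1010101000100010
  ((b & ~c) | ((~a | c) & ~d)) = 1010111000101110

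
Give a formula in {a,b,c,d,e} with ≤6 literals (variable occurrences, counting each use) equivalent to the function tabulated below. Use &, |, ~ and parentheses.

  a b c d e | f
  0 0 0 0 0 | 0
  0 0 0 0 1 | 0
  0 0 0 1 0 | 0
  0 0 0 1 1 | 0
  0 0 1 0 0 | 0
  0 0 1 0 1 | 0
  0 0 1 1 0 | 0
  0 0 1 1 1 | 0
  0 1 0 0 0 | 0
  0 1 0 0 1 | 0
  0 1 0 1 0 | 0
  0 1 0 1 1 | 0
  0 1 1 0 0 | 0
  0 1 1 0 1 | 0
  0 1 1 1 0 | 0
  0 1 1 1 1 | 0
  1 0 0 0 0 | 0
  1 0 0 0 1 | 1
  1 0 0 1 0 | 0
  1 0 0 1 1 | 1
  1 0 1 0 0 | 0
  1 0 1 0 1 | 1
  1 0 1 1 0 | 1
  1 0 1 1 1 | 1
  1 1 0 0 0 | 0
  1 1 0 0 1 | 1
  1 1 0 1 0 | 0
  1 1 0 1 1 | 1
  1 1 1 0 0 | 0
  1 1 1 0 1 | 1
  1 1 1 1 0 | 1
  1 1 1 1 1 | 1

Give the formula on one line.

  (e & a) = 00000000000000000101010101010101
  (a & d) = 00000000000000000011001100110011
  ((a & d) & c) = 00000000000000000000001100000011
  ((e & a) | ((a & d) & c)) = 00000000000000000101011101010111

((e & a) | ((a & d) & c))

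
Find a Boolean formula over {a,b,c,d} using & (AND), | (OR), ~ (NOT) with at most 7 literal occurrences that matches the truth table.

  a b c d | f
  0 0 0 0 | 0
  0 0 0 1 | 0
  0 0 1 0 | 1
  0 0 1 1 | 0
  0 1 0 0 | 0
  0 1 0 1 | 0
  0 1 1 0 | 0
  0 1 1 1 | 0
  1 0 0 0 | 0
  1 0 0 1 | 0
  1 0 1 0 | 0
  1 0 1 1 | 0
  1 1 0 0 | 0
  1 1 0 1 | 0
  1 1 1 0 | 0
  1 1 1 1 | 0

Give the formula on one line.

  ~a = 1111111100000000
  (~a & c) = 0011001100000000
  ~d = 1010101010101010
  ((~a & c) & ~d) = 0010001000000000
  ~b = 1111000011110000
  (d | ~b) = 1111010111110101
  (a & (d | ~b)) = 0000000011110101
  ((a & (d | ~b)) | ~b) = 1111000011110101
  (((~a & c) & ~d) & ((a & (d | ~b)) | ~b)) = 0010000000000000

(((~a & c) & ~d) & ((a & (d | ~b)) | ~b))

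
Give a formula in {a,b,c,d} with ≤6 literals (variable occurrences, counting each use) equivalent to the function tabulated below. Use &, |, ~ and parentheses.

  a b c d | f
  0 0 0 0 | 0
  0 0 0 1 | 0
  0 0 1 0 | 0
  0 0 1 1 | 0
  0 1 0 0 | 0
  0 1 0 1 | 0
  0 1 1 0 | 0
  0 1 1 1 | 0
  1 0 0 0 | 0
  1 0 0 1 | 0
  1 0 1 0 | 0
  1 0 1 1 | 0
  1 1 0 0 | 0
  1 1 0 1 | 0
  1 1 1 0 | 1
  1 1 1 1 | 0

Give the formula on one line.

  ~d = 1010101010101010
  (~d & c) = 0010001000100010
  (~d & b) = 0000101000001010
  (a & (~d & b)) = 0000000000001010
  ((~d & c) & (a & (~d & b))) = 0000000000000010

((~d & c) & (a & (~d & b)))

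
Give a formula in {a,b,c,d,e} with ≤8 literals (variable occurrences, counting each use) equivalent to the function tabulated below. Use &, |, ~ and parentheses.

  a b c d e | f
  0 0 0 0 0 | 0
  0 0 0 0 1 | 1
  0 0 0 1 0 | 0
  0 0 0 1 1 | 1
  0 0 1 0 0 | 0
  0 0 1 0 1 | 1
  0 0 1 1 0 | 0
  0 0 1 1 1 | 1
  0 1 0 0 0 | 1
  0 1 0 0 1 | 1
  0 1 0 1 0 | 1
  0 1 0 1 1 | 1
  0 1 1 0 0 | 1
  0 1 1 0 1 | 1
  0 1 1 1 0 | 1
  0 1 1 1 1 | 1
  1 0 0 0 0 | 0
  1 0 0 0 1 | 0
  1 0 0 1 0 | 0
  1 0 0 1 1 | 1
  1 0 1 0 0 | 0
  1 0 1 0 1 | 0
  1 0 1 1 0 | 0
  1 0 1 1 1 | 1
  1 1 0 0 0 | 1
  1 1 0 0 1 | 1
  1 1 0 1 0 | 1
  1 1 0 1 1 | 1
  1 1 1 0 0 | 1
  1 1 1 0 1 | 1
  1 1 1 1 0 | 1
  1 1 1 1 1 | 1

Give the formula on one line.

  ~a = 11111111111111110000000000000000
  (~a & e) = 01010101010101010000000000000000
  (b | (~a & e)) = 01010101111111110000000011111111
  (d & e) = 00010001000100010001000100010001
  ((b | (~a & e)) | (d & e)) = 01010101111111110001000111111111

((b | (~a & e)) | (d & e))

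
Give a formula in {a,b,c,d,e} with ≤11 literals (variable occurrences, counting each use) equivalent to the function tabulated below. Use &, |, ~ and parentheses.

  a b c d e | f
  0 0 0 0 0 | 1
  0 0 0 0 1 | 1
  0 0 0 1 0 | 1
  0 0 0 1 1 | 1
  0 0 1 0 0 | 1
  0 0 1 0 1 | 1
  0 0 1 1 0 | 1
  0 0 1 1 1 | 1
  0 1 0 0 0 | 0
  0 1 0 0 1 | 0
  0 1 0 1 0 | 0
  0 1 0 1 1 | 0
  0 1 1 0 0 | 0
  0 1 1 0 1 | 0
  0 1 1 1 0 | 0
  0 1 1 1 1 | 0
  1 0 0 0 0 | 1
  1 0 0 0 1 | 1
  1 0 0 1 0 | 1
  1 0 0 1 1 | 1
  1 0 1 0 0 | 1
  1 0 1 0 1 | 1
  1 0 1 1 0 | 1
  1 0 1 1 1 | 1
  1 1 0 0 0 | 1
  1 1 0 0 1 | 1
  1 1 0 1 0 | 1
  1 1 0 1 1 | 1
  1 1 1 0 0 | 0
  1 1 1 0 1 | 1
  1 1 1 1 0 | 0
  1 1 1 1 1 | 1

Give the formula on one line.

(((~c & (a | ~b)) | ~b) | ((a & ~c) | (e & a)))

  ~c = 11110000111100001111000011110000
  ~b = 11111111000000001111111100000000
  (a | ~b) = 11111111000000001111111111111111
  (~c & (a | ~b)) = 11110000000000001111000011110000
  ((~c & (a | ~b)) | ~b) = 11111111000000001111111111110000
  (a & ~c) = 00000000000000001111000011110000
  (e & a) = 00000000000000000101010101010101
  ((a & ~c) | (e & a)) = 00000000000000001111010111110101
  (((~c & (a | ~b)) | ~b) | ((a & ~c) | (e & a))) = 11111111000000001111111111110101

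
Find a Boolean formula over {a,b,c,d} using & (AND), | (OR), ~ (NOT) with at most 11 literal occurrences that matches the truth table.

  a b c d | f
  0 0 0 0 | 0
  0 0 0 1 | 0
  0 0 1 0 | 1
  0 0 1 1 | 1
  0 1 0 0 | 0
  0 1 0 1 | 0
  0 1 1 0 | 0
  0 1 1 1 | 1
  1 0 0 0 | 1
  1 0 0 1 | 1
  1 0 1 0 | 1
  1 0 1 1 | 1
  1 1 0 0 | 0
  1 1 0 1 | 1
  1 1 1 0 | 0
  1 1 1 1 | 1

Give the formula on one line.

  (b & a) = 0000000000001111
  ~d = 1010101010101010
  ~a = 1111111100000000
  (~d | ~a) = 1111111110101010
  (c & (~d | ~a)) = 0011001100100010
  ((b & a) | (c & (~d | ~a))) = 0011001100101111
  (d & ((b & a) | (c & (~d | ~a)))) = 0001000100000101
  ~b = 1111000011110000
  (a | c) = 0011001111111111
  (~b & (a | c)) = 0011000011110000
  ((d & ((b & a) | (c & (~d | ~a)))) | (~b & (a | c))) = 0011000111110101

((d & ((b & a) | (c & (~d | ~a)))) | (~b & (a | c)))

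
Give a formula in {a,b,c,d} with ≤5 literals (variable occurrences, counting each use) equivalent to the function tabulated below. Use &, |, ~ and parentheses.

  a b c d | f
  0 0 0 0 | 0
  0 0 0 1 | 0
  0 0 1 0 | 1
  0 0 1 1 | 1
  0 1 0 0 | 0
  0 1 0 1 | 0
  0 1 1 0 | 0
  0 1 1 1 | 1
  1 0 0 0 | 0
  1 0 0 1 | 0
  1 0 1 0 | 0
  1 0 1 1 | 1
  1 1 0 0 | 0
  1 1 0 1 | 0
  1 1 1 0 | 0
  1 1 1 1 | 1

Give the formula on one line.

  ~a = 1111111100000000
  ~b = 1111000011110000
  (~a & ~b) = 1111000000000000
  ((~a & ~b) & c) = 0011000000000000
  (d & c) = 0001000100010001
  (((~a & ~b) & c) | (d & c)) = 0011000100010001

(((~a & ~b) & c) | (d & c))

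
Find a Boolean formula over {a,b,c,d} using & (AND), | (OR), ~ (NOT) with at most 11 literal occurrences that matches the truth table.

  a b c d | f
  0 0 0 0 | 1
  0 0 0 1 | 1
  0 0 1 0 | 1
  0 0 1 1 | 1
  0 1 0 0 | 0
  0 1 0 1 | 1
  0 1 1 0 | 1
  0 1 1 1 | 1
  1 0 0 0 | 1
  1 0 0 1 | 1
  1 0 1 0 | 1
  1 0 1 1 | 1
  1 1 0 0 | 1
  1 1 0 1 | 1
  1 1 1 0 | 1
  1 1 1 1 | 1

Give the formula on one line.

(((~b & ~c) | d) | ((c | ((c & ~a) | d)) | (a & ~d)))

  ~b = 1111000011110000
  ~c = 1100110011001100
  (~b & ~c) = 1100000011000000
  ((~b & ~c) | d) = 1101010111010101
  ~a = 1111111100000000
  (c & ~a) = 0011001100000000
  ((c & ~a) | d) = 0111011101010101
  (c | ((c & ~a) | d)) = 0111011101110111
  ~d = 1010101010101010
  (a & ~d) = 0000000010101010
  ((c | ((c & ~a) | d)) | (a & ~d)) = 0111011111111111
  (((~b & ~c) | d) | ((c | ((c & ~a) | d)) | (a & ~d))) = 1111011111111111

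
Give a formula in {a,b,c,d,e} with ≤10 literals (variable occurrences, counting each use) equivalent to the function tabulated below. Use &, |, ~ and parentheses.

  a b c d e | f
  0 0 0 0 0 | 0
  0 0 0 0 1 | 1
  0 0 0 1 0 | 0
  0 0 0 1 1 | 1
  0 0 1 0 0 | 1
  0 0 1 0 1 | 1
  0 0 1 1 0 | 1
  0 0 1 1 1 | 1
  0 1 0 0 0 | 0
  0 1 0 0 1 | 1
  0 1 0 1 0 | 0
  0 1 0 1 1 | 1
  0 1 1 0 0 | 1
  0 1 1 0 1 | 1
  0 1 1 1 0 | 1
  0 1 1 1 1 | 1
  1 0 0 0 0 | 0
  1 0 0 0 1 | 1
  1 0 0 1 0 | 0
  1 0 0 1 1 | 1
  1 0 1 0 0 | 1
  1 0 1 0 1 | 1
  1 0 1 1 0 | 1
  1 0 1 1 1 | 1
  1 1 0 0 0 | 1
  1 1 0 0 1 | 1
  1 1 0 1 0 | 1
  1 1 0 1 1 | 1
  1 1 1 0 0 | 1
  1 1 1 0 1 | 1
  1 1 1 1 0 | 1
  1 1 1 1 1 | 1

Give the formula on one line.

  (e | c) = 01011111010111110101111101011111
  ~c = 11110000111100001111000011110000
  ~a = 11111111111111110000000000000000
  (~a | b) = 11111111111111110000000011111111
  (~c & (~a | b)) = 11110000111100000000000011110000
  (e | b) = 01010101111111110101010111111111
  ((~c & (~a | b)) & (e | b)) = 01010000111100000000000011110000
  (a & ((~c & (~a | b)) & (e | b))) = 00000000000000000000000011110000
  ((e | c) | (a & ((~c & (~a | b)) & (e | b)))) = 01011111010111110101111111111111

((e | c) | (a & ((~c & (~a | b)) & (e | b))))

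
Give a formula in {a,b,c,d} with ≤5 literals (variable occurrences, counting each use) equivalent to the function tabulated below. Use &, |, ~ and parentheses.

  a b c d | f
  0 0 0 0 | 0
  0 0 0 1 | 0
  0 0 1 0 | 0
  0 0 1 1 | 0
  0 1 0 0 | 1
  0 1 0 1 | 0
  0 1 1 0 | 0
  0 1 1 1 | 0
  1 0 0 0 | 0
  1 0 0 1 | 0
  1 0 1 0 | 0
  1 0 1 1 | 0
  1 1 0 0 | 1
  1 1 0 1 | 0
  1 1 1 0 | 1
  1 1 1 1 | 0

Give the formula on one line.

  ~c = 1100110011001100
  (a | ~c) = 1100110011111111
  ~d = 1010101010101010
  ((a | ~c) & ~d) = 1000100010101010
  (((a | ~c) & ~d) & b) = 0000100000001010

(((a | ~c) & ~d) & b)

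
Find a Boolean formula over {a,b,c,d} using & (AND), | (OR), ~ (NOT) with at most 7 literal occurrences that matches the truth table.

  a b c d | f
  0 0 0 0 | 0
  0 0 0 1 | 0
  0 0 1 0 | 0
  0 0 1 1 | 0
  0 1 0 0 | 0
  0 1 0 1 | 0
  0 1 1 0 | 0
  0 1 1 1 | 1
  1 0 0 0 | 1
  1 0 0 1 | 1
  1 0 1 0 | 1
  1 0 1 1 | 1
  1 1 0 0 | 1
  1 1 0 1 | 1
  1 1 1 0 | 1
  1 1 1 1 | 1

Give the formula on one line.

  (c & b) = 0000001100000011
  (d & (c & b)) = 0000000100000001
  (a | (d & (c & b))) = 0000000111111111

(a | (d & (c & b)))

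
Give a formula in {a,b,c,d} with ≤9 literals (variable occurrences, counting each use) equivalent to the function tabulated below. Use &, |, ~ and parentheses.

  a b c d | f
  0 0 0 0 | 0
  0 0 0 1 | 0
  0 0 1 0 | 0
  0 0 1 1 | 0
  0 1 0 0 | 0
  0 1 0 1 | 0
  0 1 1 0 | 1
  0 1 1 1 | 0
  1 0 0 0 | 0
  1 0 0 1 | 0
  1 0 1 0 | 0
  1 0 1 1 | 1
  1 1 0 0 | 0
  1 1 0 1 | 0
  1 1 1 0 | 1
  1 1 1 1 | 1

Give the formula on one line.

  ~d = 1010101010101010
  (b & ~d) = 0000101000001010
  ~a = 1111111100000000
  ((b & ~d) & ~a) = 0000101000000000
  (((b & ~d) & ~a) | a) = 0000101011111111
  (c & d) = 0001000100010001
  (a & (c & d)) = 0000000000010001
  (b | (a & (c & d))) = 0000111100011111
  ((b | (a & (c & d))) & c) = 0000001100010011
  ((((b & ~d) & ~a) | a) & ((b | (a & (c & d))) & c)) = 0000001000010011

((((b & ~d) & ~a) | a) & ((b | (a & (c & d))) & c))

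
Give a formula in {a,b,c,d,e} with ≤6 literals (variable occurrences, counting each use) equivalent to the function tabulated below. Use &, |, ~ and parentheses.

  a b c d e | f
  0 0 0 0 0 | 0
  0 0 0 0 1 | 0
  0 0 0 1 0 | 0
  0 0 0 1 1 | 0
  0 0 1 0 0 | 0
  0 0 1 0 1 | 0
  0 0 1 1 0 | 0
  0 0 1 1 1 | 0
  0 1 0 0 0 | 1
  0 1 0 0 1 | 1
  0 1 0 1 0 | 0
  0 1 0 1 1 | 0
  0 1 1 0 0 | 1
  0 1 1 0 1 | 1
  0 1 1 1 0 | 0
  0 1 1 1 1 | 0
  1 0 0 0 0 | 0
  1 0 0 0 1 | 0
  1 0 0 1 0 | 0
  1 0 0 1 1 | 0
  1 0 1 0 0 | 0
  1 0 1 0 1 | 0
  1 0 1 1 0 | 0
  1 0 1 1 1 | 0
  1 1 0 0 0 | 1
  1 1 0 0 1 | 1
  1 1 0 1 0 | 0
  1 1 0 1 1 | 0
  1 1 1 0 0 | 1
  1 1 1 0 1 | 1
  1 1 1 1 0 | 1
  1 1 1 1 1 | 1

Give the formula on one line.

(b & ((c & (d & a)) | ~d))

  (d & a) = 00000000000000000011001100110011
  (c & (d & a)) = 00000000000000000000001100000011
  ~d = 11001100110011001100110011001100
  ((c & (d & a)) | ~d) = 11001100110011001100111111001111
  (b & ((c & (d & a)) | ~d)) = 00000000110011000000000011001111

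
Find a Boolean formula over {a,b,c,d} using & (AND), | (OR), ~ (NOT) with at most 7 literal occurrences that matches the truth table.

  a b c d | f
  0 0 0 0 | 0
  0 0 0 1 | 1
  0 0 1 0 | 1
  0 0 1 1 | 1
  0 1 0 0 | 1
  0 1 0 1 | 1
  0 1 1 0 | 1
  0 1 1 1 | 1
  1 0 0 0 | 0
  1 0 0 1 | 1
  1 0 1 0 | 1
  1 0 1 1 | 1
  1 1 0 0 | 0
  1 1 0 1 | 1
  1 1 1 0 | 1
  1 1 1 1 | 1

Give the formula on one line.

  (c | d) = 0111011101110111
  ~a = 1111111100000000
  (~a & b) = 0000111100000000
  ((c | d) | (~a & b)) = 0111111101110111

((c | d) | (~a & b))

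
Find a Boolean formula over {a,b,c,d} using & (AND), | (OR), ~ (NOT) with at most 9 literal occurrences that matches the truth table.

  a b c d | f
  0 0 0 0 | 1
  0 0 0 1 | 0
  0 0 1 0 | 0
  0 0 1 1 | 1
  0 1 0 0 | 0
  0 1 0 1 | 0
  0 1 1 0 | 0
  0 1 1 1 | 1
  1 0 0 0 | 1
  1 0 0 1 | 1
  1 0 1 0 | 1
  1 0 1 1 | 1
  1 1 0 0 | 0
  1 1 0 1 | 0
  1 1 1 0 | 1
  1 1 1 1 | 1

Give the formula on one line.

((((d & c) | a) | ((~b & ~d) & ~c)) & (c | ~b))

  (d & c) = 0001000100010001
  ((d & c) | a) = 0001000111111111
  ~b = 1111000011110000
  ~d = 1010101010101010
  (~b & ~d) = 1010000010100000
  ~c = 1100110011001100
  ((~b & ~d) & ~c) = 1000000010000000
  (((d & c) | a) | ((~b & ~d) & ~c)) = 1001000111111111
  (c | ~b) = 1111001111110011
  ((((d & c) | a) | ((~b & ~d) & ~c)) & (c | ~b)) = 1001000111110011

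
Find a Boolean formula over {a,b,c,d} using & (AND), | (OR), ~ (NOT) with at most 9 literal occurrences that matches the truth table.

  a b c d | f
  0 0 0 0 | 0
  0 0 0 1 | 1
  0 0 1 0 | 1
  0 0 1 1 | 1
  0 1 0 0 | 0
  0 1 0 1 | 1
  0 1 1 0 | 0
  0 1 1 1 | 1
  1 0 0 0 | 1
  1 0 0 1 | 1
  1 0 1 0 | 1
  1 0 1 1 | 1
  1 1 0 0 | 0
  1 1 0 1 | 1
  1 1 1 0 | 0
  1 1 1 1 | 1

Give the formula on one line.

  (b & d) = 0000010100000101
  ~a = 1111111100000000
  (d & ~a) = 0101010100000000
  ((b & d) | (d & ~a)) = 0101010100000101
  ~b = 1111000011110000
  (~b & a) = 0000000011110000
  (((b & d) | (d & ~a)) | (~b & a)) = 0101010111110101
  (c & ~b) = 0011000000110000
  ((((b & d) | (d & ~a)) | (~b & a)) | (c & ~b)) = 0111010111110101

((((b & d) | (d & ~a)) | (~b & a)) | (c & ~b))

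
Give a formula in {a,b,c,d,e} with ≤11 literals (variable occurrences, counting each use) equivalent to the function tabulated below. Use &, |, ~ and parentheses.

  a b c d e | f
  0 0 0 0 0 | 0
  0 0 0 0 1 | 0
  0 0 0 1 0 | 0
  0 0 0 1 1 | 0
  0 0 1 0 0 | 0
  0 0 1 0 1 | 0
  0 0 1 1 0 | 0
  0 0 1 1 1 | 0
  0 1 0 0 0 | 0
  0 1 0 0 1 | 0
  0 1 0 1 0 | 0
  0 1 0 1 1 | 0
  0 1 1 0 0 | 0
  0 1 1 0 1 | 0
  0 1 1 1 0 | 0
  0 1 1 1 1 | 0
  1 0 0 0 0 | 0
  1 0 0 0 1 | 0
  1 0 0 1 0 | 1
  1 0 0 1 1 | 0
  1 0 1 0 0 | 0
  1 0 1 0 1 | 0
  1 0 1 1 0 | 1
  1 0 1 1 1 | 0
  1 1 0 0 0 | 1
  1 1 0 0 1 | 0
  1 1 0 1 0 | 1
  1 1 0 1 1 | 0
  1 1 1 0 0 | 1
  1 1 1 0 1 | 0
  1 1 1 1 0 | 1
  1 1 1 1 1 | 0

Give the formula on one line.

(~e & ((((~d & e) & b) | (d & a)) | (a & b)))

  ~e = 10101010101010101010101010101010
  ~d = 11001100110011001100110011001100
  (~d & e) = 01000100010001000100010001000100
  ((~d & e) & b) = 00000000010001000000000001000100
  (d & a) = 00000000000000000011001100110011
  (((~d & e) & b) | (d & a)) = 00000000010001000011001101110111
  (a & b) = 00000000000000000000000011111111
  ((((~d & e) & b) | (d & a)) | (a & b)) = 00000000010001000011001111111111
  (~e & ((((~d & e) & b) | (d & a)) | (a & b))) = 00000000000000000010001010101010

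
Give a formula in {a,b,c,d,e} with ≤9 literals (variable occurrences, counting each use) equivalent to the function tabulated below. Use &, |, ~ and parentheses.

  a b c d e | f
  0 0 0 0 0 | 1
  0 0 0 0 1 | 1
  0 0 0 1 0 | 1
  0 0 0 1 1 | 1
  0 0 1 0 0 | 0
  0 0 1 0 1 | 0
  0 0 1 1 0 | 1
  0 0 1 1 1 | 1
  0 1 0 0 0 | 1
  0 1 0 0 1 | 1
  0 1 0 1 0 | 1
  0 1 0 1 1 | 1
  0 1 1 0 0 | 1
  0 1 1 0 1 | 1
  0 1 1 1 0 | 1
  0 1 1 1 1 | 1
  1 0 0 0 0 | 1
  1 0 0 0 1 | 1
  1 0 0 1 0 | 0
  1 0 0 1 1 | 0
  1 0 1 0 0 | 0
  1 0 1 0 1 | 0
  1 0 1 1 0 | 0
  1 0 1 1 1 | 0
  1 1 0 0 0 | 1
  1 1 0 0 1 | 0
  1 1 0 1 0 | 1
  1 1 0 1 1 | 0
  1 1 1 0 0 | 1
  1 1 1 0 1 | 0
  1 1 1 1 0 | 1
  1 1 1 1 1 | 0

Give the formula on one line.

  ~e = 10101010101010101010101010101010
  ~a = 11111111111111110000000000000000
  (~e | ~a) = 11111111111111111010101010101010
  ~c = 11110000111100001111000011110000
  (~c | d) = 11110011111100111111001111110011
  (~a & (~c | d)) = 11110011111100110000000000000000
  (b | (~a & (~c | d))) = 11110011111111110000000011111111
  ((~e | ~a) & (b | (~a & (~c | d)))) = 11110011111111110000000010101010
  ~d = 11001100110011001100110011001100
  (~c & ~d) = 11000000110000001100000011000000
  ~b = 11111111000000001111111100000000
  ((~c & ~d) & ~b) = 11000000000000001100000000000000
  (((~e | ~a) & (b | (~a & (~c | d)))) | ((~c & ~d) & ~b)) = 11110011111111111100000010101010

(((~e | ~a) & (b | (~a & (~c | d)))) | ((~c & ~d) & ~b))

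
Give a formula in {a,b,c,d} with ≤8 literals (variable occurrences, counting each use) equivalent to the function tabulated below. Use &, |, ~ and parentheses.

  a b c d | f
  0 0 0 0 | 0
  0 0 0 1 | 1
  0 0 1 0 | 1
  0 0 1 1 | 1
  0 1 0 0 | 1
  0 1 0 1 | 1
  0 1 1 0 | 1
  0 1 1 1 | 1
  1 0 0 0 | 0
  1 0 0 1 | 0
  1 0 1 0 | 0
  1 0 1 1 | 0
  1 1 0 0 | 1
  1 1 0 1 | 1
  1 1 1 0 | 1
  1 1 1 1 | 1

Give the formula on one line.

  (a & b) = 0000000000001111
  ~a = 1111111100000000
  (c | d) = 0111011101110111
  (b | (c | d)) = 0111111101111111
  (~a & (b | (c | d))) = 0111111100000000
  ((a & b) | (~a & (b | (c | d)))) = 0111111100001111

((a & b) | (~a & (b | (c | d))))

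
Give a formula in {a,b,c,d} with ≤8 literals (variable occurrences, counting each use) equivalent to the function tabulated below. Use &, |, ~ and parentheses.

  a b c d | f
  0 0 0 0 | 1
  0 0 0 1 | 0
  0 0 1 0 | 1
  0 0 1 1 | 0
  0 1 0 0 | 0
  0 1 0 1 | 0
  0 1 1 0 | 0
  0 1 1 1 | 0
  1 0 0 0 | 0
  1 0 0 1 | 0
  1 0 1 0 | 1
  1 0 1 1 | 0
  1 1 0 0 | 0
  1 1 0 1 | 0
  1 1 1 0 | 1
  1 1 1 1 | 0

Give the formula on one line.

((a | ((c | ~a) & ~b)) & (~d & ((~a | c) | d)))

  ~a = 1111111100000000
  (c | ~a) = 1111111100110011
  ~b = 1111000011110000
  ((c | ~a) & ~b) = 1111000000110000
  (a | ((c | ~a) & ~b)) = 1111000011111111
  ~d = 1010101010101010
  (~a | c) = 1111111100110011
  ((~a | c) | d) = 1111111101110111
  (~d & ((~a | c) | d)) = 1010101000100010
  ((a | ((c | ~a) & ~b)) & (~d & ((~a | c) | d))) = 1010000000100010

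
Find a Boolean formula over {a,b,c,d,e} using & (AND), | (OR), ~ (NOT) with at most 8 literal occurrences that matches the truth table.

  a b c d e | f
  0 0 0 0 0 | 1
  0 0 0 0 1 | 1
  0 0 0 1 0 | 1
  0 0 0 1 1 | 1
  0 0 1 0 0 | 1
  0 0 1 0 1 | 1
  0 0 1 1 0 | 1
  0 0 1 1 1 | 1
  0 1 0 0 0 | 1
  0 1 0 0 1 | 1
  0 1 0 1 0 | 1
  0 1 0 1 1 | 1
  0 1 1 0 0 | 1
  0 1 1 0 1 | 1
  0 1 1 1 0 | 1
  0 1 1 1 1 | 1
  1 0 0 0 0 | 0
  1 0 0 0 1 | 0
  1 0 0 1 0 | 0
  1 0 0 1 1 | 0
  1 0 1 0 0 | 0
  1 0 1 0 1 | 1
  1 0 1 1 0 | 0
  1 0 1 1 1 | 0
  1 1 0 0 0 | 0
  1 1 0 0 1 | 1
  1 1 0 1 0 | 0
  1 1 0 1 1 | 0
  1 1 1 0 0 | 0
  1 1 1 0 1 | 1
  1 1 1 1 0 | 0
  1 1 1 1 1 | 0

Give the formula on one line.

(~a | (e & (~d & (c | b))))

  ~a = 11111111111111110000000000000000
  ~d = 11001100110011001100110011001100
  (c | b) = 00001111111111110000111111111111
  (~d & (c | b)) = 00001100110011000000110011001100
  (e & (~d & (c | b))) = 00000100010001000000010001000100
  (~a | (e & (~d & (c | b)))) = 11111111111111110000010001000100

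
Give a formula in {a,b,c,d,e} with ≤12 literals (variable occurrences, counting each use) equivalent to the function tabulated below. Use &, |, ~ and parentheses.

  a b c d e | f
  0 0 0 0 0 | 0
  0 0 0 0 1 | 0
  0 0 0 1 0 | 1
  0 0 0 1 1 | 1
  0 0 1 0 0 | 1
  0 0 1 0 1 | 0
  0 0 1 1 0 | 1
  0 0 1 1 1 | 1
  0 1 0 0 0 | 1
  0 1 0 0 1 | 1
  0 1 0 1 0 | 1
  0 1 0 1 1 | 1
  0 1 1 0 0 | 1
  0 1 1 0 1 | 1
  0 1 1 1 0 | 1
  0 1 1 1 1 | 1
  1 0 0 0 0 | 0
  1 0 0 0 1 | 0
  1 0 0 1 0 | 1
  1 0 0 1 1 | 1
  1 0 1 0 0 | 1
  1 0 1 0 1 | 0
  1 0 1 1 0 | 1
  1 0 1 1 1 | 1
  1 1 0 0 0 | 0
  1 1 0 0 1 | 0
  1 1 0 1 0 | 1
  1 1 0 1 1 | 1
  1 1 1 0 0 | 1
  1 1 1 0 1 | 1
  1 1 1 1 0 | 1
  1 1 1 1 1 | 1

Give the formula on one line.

  ~c = 11110000111100001111000011110000
  (~c & a) = 00000000000000001111000011110000
  ((~c & a) | b) = 00000000111111111111000011111111
  ~e = 10101010101010101010101010101010
  (((~c & a) | b) | ~e) = 10101010111111111111101011111111
  (~c | (((~c & a) | b) | ~e)) = 11111010111111111111101011111111
  (c & (~c | (((~c & a) | b) | ~e))) = 00001010000011110000101000001111
  ~a = 11111111111111110000000000000000
  (b & ~a) = 00000000111111110000000000000000
  ((b & ~a) | d) = 00110011111111110011001100110011
  ((c & (~c | (((~c & a) | b) | ~e))) | ((b & ~a) | d)) = 00111011111111110011101100111111

((c & (~c | (((~c & a) | b) | ~e))) | ((b & ~a) | d))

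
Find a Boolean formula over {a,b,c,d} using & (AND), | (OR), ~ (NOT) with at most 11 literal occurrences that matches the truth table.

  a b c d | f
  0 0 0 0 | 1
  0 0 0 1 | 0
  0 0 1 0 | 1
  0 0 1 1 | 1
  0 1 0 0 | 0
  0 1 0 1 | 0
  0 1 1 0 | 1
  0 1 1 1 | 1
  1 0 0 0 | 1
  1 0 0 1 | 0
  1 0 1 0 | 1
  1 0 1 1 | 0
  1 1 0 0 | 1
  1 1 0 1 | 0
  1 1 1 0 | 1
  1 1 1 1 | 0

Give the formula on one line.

  ~d = 1010101010101010
  ~b = 1111000011110000
  (~d & ~b) = 1010000010100000
  (c & ~d) = 0010001000100010
  ~a = 1111111100000000
  (c & ~a) = 0011001100000000
  ((c & ~d) | (c & ~a)) = 0011001100100010
  ((~d & ~b) | ((c & ~d) | (c & ~a))) = 1011001110100010
  (~b | a) = 1111000011111111
  (~d & (~b | a)) = 1010000010101010
  (((~d & ~b) | ((c & ~d) | (c & ~a))) | (~d & (~b | a))) = 1011001110101010

(((~d & ~b) | ((c & ~d) | (c & ~a))) | (~d & (~b | a)))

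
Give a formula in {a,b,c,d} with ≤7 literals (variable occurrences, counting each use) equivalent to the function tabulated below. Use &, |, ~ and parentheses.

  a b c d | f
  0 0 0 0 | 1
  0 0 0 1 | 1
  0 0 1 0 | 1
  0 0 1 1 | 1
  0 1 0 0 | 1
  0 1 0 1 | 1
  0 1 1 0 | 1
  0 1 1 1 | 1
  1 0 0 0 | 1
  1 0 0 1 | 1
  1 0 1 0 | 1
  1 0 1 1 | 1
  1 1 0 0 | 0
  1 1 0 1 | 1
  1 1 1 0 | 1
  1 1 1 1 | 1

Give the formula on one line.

  ~b = 1111000011110000
  ~a = 1111111100000000
  (~a | c) = 1111111100110011
  (b & (~a | c)) = 0000111100000011
  (d | (b & (~a | c))) = 0101111101010111
  (~b | (d | (b & (~a | c)))) = 1111111111110111

(~b | (d | (b & (~a | c))))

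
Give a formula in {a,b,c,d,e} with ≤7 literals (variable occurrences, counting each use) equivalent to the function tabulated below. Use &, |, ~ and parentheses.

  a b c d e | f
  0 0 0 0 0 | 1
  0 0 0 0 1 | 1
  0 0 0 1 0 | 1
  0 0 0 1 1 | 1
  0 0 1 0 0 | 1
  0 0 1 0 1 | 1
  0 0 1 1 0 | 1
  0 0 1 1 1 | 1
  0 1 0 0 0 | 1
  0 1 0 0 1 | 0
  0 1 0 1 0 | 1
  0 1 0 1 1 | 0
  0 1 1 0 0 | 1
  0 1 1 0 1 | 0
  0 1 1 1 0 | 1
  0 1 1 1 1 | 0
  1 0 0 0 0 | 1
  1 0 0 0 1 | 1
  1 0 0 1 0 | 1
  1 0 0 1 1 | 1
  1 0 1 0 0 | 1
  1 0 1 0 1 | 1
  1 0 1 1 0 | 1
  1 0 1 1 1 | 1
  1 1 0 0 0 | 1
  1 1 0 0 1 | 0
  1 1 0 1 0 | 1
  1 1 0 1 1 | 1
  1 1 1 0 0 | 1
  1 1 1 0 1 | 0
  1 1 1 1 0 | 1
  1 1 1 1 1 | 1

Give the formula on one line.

  ~b = 11111111000000001111111100000000
  (d & a) = 00000000000000000011001100110011
  (~b | (d & a)) = 11111111000000001111111100110011
  ~e = 10101010101010101010101010101010
  (b & ~e) = 00000000101010100000000010101010
  ((~b | (d & a)) | (b & ~e)) = 11111111101010101111111110111011

((~b | (d & a)) | (b & ~e))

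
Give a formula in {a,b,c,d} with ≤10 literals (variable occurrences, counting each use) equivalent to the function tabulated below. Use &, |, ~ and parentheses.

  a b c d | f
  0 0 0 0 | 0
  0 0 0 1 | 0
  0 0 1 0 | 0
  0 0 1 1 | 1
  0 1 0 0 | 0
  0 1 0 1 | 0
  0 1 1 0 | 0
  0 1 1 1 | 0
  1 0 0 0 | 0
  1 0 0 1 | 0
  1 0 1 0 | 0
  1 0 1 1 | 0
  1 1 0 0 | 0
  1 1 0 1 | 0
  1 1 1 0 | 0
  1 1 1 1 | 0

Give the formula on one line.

  ~d = 1010101010101010
  ~a = 1111111100000000
  (c & ~a) = 0011001100000000
  (~d | (c & ~a)) = 1011101110101010
  ((~d | (c & ~a)) & ~a) = 1011101100000000
  ~b = 1111000011110000
  (d & ~a) = 0101010100000000
  (~b & (d & ~a)) = 0101000000000000
  (((~d | (c & ~a)) & ~a) & (~b & (d & ~a))) = 0001000000000000

(((~d | (c & ~a)) & ~a) & (~b & (d & ~a)))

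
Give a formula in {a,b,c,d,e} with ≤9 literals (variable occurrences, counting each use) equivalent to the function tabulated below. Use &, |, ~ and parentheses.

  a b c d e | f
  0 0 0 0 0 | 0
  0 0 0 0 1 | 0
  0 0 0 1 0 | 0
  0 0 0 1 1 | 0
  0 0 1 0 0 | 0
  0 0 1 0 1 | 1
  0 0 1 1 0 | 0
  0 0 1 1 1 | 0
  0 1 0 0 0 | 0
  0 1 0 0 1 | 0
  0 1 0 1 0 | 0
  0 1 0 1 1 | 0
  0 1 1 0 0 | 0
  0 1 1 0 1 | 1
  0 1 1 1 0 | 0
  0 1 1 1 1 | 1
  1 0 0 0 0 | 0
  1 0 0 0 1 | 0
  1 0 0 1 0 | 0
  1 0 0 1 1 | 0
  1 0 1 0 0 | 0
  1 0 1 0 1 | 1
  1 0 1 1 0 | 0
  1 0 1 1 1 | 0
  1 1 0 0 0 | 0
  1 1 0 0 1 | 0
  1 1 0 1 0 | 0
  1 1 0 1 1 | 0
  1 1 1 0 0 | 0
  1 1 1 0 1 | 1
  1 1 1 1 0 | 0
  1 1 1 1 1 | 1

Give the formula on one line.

((((b | ~d) & c) | (~e & b)) & e)

  ~d = 11001100110011001100110011001100
  (b | ~d) = 11001100111111111100110011111111
  ((b | ~d) & c) = 00001100000011110000110000001111
  ~e = 10101010101010101010101010101010
  (~e & b) = 00000000101010100000000010101010
  (((b | ~d) & c) | (~e & b)) = 00001100101011110000110010101111
  ((((b | ~d) & c) | (~e & b)) & e) = 00000100000001010000010000000101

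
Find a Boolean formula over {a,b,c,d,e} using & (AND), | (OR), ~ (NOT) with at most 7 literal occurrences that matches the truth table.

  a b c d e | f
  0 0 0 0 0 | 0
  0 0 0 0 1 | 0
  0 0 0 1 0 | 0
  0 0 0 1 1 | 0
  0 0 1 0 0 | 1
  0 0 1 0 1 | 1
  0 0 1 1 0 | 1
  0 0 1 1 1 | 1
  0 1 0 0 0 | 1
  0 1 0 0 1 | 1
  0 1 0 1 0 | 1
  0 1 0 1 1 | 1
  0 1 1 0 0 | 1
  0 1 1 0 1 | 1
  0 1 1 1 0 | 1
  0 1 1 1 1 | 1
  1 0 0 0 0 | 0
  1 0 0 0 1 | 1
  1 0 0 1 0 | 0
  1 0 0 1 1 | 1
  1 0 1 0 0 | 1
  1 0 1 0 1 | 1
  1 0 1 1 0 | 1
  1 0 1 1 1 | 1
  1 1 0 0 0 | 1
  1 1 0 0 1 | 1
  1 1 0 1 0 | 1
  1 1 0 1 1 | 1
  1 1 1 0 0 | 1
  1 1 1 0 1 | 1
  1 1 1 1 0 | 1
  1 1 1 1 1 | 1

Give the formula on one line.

  ~b = 11111111000000001111111100000000
  (e & ~b) = 01010101000000000101010100000000
  ((e & ~b) & c) = 00000101000000000000010100000000
  (a | ((e & ~b) & c)) = 00000101000000001111111111111111
  (e & (a | ((e & ~b) & c))) = 00000101000000000101010101010101
  (c | (e & (a | ((e & ~b) & c)))) = 00001111000011110101111101011111
  (b | (c | (e & (a | ((e & ~b) & c))))) = 00001111111111110101111111111111

(b | (c | (e & (a | ((e & ~b) & c)))))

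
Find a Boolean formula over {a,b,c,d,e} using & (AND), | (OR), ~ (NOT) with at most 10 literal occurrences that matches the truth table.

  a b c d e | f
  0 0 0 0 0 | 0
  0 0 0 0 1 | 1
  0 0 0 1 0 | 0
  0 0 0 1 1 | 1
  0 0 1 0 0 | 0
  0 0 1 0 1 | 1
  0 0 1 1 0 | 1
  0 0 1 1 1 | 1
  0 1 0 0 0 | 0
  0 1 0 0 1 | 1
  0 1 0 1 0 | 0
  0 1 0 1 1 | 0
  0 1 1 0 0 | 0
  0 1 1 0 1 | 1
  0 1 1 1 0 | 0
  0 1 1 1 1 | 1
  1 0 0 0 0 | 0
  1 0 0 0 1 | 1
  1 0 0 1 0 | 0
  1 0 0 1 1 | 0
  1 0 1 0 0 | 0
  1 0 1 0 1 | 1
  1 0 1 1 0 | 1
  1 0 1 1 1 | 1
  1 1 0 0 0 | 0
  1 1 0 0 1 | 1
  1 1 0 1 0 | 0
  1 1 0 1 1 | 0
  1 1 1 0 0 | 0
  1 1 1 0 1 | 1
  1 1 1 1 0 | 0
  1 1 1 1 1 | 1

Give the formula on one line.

(((~d | (c & d)) & ((d & ~b) | e)) | ((~b & e) & ~a))

  ~d = 11001100110011001100110011001100
  (c & d) = 00000011000000110000001100000011
  (~d | (c & d)) = 11001111110011111100111111001111
  ~b = 11111111000000001111111100000000
  (d & ~b) = 00110011000000000011001100000000
  ((d & ~b) | e) = 01110111010101010111011101010101
  ((~d | (c & d)) & ((d & ~b) | e)) = 01000111010001010100011101000101
  (~b & e) = 01010101000000000101010100000000
  ~a = 11111111111111110000000000000000
  ((~b & e) & ~a) = 01010101000000000000000000000000
  (((~d | (c & d)) & ((d & ~b) | e)) | ((~b & e) & ~a)) = 01010111010001010100011101000101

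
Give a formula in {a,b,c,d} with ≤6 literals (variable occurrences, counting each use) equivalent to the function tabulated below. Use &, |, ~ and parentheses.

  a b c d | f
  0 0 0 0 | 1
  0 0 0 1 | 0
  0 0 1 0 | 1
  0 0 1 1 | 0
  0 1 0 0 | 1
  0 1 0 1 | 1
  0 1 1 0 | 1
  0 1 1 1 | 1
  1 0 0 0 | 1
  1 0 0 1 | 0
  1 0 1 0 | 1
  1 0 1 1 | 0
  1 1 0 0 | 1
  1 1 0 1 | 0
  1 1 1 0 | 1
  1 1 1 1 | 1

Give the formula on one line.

(((c | (~a | ~b)) & (b | ~d)) | ~d)

  ~a = 1111111100000000
  ~b = 1111000011110000
  (~a | ~b) = 1111111111110000
  (c | (~a | ~b)) = 1111111111110011
  ~d = 1010101010101010
  (b | ~d) = 1010111110101111
  ((c | (~a | ~b)) & (b | ~d)) = 1010111110100011
  (((c | (~a | ~b)) & (b | ~d)) | ~d) = 1010111110101011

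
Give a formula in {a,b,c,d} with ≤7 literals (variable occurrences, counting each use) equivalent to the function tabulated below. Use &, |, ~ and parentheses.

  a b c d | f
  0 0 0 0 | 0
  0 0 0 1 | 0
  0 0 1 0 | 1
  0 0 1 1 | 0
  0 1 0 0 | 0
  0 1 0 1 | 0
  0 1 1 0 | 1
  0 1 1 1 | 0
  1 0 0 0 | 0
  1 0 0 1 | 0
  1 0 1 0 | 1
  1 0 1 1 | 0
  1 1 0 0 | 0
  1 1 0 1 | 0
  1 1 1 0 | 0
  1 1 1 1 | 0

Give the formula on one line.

  ~d = 1010101010101010
  ~a = 1111111100000000
  (a | ~d) = 1010101011111111
  (~a & (a | ~d)) = 1010101000000000
  ~b = 1111000011110000
  ((~a & (a | ~d)) | ~b) = 1111101011110000
  (c & ((~a & (a | ~d)) | ~b)) = 0011001000110000
  (~d & (c & ((~a & (a | ~d)) | ~b))) = 0010001000100000

(~d & (c & ((~a & (a | ~d)) | ~b)))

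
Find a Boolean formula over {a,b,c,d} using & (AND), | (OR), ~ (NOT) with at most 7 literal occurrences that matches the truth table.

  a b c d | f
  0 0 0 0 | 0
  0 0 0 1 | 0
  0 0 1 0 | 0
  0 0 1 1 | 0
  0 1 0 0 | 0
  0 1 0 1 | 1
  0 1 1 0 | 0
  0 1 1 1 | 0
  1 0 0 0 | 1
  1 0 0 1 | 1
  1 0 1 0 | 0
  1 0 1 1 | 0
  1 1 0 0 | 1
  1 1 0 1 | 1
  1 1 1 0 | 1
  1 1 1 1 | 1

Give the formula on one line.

((~c | (a & b)) & (a | (b & d)))

  ~c = 1100110011001100
  (a & b) = 0000000000001111
  (~c | (a & b)) = 1100110011001111
  (b & d) = 0000010100000101
  (a | (b & d)) = 0000010111111111
  ((~c | (a & b)) & (a | (b & d))) = 0000010011001111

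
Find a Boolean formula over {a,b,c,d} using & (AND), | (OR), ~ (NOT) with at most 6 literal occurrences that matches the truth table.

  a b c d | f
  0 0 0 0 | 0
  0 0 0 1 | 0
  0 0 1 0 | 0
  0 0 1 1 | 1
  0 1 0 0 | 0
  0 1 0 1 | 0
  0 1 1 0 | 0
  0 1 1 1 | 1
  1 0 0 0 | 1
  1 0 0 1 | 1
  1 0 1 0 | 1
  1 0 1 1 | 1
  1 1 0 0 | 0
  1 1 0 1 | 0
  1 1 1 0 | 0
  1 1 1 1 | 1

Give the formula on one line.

((d & c) | (~b & a))

  (d & c) = 0001000100010001
  ~b = 1111000011110000
  (~b & a) = 0000000011110000
  ((d & c) | (~b & a)) = 0001000111110001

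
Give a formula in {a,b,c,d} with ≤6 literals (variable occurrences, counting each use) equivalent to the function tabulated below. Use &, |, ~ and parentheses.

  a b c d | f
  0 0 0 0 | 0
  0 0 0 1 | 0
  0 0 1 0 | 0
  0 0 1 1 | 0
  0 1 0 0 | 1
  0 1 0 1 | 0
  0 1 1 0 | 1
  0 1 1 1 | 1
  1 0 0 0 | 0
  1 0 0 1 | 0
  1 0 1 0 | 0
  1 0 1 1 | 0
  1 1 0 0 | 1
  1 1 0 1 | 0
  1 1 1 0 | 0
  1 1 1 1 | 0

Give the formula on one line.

((~c | ~a) & (b & (~d | c)))

  ~c = 1100110011001100
  ~a = 1111111100000000
  (~c | ~a) = 1111111111001100
  ~d = 1010101010101010
  (~d | c) = 1011101110111011
  (b & (~d | c)) = 0000101100001011
  ((~c | ~a) & (b & (~d | c))) = 0000101100001000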